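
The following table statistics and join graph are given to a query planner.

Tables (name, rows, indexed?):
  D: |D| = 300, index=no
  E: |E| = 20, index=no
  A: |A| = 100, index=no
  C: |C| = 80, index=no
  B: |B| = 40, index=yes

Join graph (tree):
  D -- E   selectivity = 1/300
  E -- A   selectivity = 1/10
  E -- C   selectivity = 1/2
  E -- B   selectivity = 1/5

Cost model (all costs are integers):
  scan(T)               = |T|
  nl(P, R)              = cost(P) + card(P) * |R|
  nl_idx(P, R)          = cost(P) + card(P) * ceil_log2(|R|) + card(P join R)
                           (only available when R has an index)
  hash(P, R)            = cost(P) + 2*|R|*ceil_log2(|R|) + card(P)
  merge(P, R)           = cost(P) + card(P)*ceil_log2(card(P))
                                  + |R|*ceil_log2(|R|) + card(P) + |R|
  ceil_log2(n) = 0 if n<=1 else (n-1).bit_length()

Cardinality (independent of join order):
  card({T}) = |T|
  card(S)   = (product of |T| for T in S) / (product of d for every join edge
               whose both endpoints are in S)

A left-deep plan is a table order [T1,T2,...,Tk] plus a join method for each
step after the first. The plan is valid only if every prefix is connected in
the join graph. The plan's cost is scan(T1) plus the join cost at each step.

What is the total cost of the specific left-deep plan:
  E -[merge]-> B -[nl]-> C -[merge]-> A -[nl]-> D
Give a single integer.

19303620

step 1: scan E: cost=20, card=20
step 2: join B via merge
    card(P join B) = 20*40/(5) = 160
    cost = 20 + 20*5 + 40*6 + 20 + 40 = 420
step 3: join C via nl
    card(P join C) = 160*80/(2) = 6400
    cost = 420 + 160*80 = 13220
step 4: join A via merge
    card(P join A) = 6400*100/(10) = 64000
    cost = 13220 + 6400*13 + 100*7 + 6400 + 100 = 103620
step 5: join D via nl
    card(P join D) = 64000*300/(300) = 64000
    cost = 103620 + 64000*300 = 19303620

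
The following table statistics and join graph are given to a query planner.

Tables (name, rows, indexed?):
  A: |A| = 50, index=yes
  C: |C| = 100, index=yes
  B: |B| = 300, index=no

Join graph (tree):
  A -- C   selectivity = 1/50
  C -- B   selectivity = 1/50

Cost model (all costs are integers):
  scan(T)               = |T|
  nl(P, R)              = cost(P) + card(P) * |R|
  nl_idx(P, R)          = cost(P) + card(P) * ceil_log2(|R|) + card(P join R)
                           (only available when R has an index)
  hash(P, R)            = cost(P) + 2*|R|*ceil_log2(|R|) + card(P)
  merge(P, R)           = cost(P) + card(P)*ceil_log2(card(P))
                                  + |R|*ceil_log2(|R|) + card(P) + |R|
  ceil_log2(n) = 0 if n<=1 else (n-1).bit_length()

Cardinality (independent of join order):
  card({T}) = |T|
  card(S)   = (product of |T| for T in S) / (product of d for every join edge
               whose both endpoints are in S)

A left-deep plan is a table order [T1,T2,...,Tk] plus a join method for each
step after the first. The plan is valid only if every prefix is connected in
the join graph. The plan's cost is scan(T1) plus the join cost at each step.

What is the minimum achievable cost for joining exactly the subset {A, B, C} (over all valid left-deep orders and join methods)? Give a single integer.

Selinger DP over subsets of {A,B,C}:
  {A}: scan cost=50, card=50
  {C}: scan cost=100, card=100
  {B}: scan cost=300, card=300
  {AC}: card=100; try (C,nl_idx)→500, (A,hash)→800, (A,nl_idx)→800, (C,merge)→1200, (A,merge)→1250, (C,hash)→1500 …(+2); best=500 via (C,nl_idx)
  {BC}: card=600; try (C,hash)→2000, (C,nl_idx)→3000, (B,merge)→3900, (C,merge)→4100, (B,hash)→5600, (B,nl)→30100 …(+1); best=2000 via (C,hash)
  {ABC}: card=600; try (A,hash)→3200, (B,merge)→4300, (B,hash)→6000, (A,nl_idx)→6200, (A,merge)→8950, (B,nl)→30500 …(+1); best=3200 via (A,hash)

3200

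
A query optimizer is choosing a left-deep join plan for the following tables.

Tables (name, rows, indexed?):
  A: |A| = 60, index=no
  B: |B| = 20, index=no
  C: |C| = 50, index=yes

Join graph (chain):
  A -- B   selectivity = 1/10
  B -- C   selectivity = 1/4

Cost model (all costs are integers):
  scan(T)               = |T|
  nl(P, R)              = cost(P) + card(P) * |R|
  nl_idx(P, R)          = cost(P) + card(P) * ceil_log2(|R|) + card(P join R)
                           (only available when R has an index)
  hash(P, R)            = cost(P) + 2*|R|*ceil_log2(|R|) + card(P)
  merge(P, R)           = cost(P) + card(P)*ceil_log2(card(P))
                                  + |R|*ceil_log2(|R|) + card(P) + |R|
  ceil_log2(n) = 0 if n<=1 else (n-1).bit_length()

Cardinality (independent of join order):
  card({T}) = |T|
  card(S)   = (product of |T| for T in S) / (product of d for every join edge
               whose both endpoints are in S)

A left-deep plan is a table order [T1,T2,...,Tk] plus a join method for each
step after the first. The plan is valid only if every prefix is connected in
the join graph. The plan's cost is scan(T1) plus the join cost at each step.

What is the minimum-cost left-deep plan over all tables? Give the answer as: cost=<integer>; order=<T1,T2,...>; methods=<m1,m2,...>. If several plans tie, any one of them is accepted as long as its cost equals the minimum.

cost=1040; order=A,B,C; methods=hash,hash

Selinger DP (subsets sized 1..n):
  {A}: scan cost=60, card=60
  {B}: scan cost=20, card=20
  {C}: scan cost=50, card=50
  {AB}: card=120; try (B,hash)→320, (A,merge)→560, (B,merge)→600, (A,hash)→760, (A,nl)→1220, (B,nl)→1260; best=320 via (B,hash)
  {BC}: card=250; try (B,hash)→300, (C,nl_idx)→390, (C,merge)→490, (B,merge)→520, (C,hash)→640, (C,nl)→1020 …(+1); best=300 via (B,hash)
  {ABC}: card=1500; try (C,hash)→1040, (A,hash)→1270, (C,merge)→1630, (C,nl_idx)→2540, (A,merge)→2970, (C,nl)→6320 …(+1); best=1040 via (C,hash)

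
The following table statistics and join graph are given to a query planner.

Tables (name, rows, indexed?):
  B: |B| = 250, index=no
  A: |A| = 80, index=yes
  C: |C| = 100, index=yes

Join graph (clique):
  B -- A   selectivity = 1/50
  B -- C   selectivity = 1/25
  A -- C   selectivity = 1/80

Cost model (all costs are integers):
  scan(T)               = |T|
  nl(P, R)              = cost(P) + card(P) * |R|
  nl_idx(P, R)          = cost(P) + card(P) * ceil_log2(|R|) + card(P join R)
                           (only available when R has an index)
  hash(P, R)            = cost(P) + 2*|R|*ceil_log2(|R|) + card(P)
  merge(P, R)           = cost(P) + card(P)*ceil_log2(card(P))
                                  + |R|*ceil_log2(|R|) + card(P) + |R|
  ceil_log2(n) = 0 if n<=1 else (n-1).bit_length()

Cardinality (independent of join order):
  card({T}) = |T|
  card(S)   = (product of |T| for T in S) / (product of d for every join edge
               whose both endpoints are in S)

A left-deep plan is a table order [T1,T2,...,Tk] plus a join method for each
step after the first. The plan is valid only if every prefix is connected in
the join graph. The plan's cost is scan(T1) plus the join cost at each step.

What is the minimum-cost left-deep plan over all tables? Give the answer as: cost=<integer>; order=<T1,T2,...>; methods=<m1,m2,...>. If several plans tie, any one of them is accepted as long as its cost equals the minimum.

cost=3420; order=B,A,C; methods=hash,hash

Selinger DP (subsets sized 1..n):
  {B}: scan cost=250, card=250
  {A}: scan cost=80, card=80
  {C}: scan cost=100, card=100
  {AB}: card=400; try (A,hash)→1620, (A,nl_idx)→2400, (B,merge)→2970, (A,merge)→3140, (B,hash)→4160, (B,nl)→20080 …(+1); best=1620 via (A,hash)
  {BC}: card=1000; try (C,hash)→1900, (C,nl_idx)→3000, (B,merge)→3150, (C,merge)→3300, (B,hash)→4200, (B,nl)→25100 …(+1); best=1900 via (C,hash)
  {AC}: card=100; try (C,nl_idx)→740, (A,nl_idx)→900, (A,hash)→1320, (C,merge)→1520, (A,merge)→1540, (C,hash)→1560 …(+2); best=740 via (C,nl_idx)
  {ABC}: card=20; try (C,hash)→3420, (B,merge)→3790, (A,hash)→4020, (C,nl_idx)→4440, (B,hash)→4840, (C,merge)→6420 …(+5); best=3420 via (C,hash)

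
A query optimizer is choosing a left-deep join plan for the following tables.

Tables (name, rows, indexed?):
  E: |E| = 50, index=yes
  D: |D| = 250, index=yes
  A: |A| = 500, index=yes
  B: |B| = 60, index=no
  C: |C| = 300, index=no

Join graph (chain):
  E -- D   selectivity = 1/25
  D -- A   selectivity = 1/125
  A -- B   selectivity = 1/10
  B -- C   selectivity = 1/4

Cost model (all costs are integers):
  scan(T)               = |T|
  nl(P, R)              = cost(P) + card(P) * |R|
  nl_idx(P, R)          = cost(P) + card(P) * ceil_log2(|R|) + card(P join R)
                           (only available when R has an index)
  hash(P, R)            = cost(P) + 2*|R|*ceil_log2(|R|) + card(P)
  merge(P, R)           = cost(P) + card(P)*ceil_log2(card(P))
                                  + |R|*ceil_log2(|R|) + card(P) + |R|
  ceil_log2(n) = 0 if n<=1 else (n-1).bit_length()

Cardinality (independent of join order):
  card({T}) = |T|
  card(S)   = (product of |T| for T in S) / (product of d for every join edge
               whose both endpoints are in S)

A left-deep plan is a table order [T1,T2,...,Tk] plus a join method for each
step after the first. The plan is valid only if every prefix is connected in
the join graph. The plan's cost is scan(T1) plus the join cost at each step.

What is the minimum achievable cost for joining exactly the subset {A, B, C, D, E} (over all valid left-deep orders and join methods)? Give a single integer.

Selinger DP over subsets of {A,B,C,D,E}:
  {E}: scan cost=50, card=50
  {D}: scan cost=250, card=250
  {A}: scan cost=500, card=500
  {B}: scan cost=60, card=60
  {C}: scan cost=300, card=300
  {DE}: card=500; try (D,nl_idx)→950, (E,hash)→1100, (E,nl_idx)→2250, (D,merge)→2650, (E,merge)→2850, (D,hash)→4100 …(+2); best=950 via (D,nl_idx)
  {AD}: card=1000; try (A,nl_idx)→3500, (D,hash)→5000, (D,nl_idx)→5500, (A,merge)→7500, (D,merge)→7750, (A,hash)→9500 …(+2); best=3500 via (A,nl_idx)
  {AB}: card=3000; try (B,hash)→1720, (A,nl_idx)→3600, (A,merge)→5480, (B,merge)→5920, (A,hash)→9120, (A,nl)→30060 …(+1); best=1720 via (B,hash)
  {BC}: card=4500; try (B,hash)→1320, (C,merge)→3480, (B,merge)→3720, (C,hash)→5520, (C,nl)→18060, (B,nl)→18300; best=1320 via (B,hash)
  {ADE}: card=2000; try (E,hash)→5100, (A,nl_idx)→7450, (A,hash)→10450, (A,merge)→10950, (E,nl_idx)→11500, (E,merge)→14850 …(+2); best=5100 via (E,hash)
  {ABD}: card=6000; try (B,hash)→5220, (D,hash)→8720, (B,merge)→14920, (D,nl_idx)→31720, (D,merge)→42970, (B,nl)→63500 …(+1); best=5220 via (B,hash)
  {ABC}: card=225000; try (C,hash)→10120, (A,hash)→14820, (C,merge)→43720, (A,merge)→69320, (A,nl_idx)→266820, (C,nl)→901720 …(+1); best=10120 via (C,hash)
  {ABDE}: card=12000; try (B,hash)→7820, (E,hash)→11820, (B,merge)→29520, (E,nl_idx)→53220, (E,merge)→89570, (B,nl)→125100 …(+1); best=7820 via (B,hash)
  {ABCD}: card=450000; try (C,hash)→16620, (C,merge)→92220, (D,hash)→239120, (C,nl)→1805220, (D,nl_idx)→2260120, (D,merge)→4287370 …(+1); best=16620 via (C,hash)
  {ABCDE}: card=900000; try (C,hash)→25220, (C,merge)→190820, (E,hash)→467220, (C,nl)→3607820, (E,nl_idx)→3616620, (E,merge)→9016970 …(+1); best=25220 via (C,hash)

25220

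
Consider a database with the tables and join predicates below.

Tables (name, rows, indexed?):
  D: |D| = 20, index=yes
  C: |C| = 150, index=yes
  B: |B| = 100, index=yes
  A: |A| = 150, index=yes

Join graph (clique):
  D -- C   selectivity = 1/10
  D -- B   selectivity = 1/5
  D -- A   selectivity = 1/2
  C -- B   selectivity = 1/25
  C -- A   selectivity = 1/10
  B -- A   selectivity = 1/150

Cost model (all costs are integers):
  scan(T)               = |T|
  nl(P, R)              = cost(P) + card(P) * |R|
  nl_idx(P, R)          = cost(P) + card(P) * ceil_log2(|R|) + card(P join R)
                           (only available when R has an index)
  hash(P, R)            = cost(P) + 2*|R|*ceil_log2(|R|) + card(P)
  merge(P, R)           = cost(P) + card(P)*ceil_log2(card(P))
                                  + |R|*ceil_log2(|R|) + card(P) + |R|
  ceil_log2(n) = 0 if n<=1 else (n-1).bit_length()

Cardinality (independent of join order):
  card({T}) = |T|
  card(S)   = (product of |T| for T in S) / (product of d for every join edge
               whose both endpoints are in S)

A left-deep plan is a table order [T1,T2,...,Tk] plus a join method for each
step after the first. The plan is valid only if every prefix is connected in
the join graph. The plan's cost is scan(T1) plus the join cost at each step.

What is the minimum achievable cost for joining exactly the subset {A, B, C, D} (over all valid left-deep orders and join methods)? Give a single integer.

2120

Selinger DP over subsets of {A,B,C,D}:
  {D}: scan cost=20, card=20
  {C}: scan cost=150, card=150
  {B}: scan cost=100, card=100
  {A}: scan cost=150, card=150
  {CD}: card=300; try (C,nl_idx)→480, (D,hash)→500, (D,nl_idx)→1200, (C,merge)→1490, (D,merge)→1620, (C,hash)→2440 …(+2); best=480 via (C,nl_idx)
  {BD}: card=400; try (D,hash)→400, (B,nl_idx)→560, (B,merge)→940, (D,nl_idx)→1000, (D,merge)→1020, (B,hash)→1440 …(+2); best=400 via (D,hash)
  {AD}: card=1500; try (D,hash)→500, (A,merge)→1490, (D,merge)→1620, (A,nl_idx)→1680, (D,nl_idx)→2400, (A,hash)→2440 …(+2); best=500 via (D,hash)
  {BC}: card=600; try (C,nl_idx)→1500, (B,hash)→1700, (B,nl_idx)→1800, (C,merge)→2250, (B,merge)→2300, (C,hash)→2600 …(+2); best=1500 via (C,nl_idx)
  {AC}: card=2250; try (C,hash)→2700, (A,hash)→2700, (C,merge)→2850, (A,merge)→2850, (C,nl_idx)→3600, (A,nl_idx)→3600 …(+2); best=2700 via (C,hash)
  {AB}: card=100; try (A,nl_idx)→1000, (B,nl_idx)→1300, (B,hash)→1700, (A,merge)→2250, (B,merge)→2300, (A,hash)→2600 …(+2); best=1000 via (A,nl_idx)
  {BCD}: card=240; try (B,hash)→2180, (D,hash)→2300, (B,nl_idx)→2820, (C,hash)→3200, (C,nl_idx)→3840, (B,merge)→4280 …(+6); best=2180 via (B,hash)
  {ACD}: card=2250; try (A,hash)→3180, (C,hash)→4400, (A,merge)→4830, (A,nl_idx)→5130, (D,hash)→5150, (C,nl_idx)→14750 …(+6); best=3180 via (A,hash)
  {ABD}: card=200; try (D,hash)→1300, (D,nl_idx)→1700, (D,merge)→1920, (D,nl)→3000, (A,hash)→3200, (B,hash)→3400 …(+6); best=1300 via (D,hash)
  {ABC}: card=60; try (C,nl_idx)→1860, (C,merge)→3150, (C,hash)→3500, (A,hash)→4500, (B,hash)→6350, (A,nl_idx)→6360 …(+6); best=1860 via (C,nl_idx)
  {ABCD}: card=12; try (D,hash)→2120, (D,nl_idx)→2172, (D,merge)→2400, (C,nl_idx)→2912, (D,nl)→3060, (C,hash)→3900 …(+10); best=2120 via (D,hash)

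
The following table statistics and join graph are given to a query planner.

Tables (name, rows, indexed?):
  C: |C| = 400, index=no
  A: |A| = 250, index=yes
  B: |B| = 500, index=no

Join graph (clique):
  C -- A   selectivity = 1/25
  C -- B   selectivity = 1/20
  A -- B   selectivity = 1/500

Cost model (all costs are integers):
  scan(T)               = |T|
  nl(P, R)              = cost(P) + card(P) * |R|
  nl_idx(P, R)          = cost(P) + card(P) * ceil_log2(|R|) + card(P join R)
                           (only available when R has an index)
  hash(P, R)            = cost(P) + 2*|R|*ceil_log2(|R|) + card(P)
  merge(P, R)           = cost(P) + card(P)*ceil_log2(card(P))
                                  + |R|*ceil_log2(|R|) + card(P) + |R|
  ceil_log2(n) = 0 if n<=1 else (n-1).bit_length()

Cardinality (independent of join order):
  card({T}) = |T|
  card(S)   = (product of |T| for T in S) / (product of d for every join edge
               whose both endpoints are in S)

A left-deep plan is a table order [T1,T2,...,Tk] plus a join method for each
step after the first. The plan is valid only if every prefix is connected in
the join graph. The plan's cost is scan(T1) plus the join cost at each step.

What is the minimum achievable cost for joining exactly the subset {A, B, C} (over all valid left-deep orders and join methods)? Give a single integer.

11000

Selinger DP over subsets of {A,B,C}:
  {C}: scan cost=400, card=400
  {A}: scan cost=250, card=250
  {B}: scan cost=500, card=500
  {AC}: card=4000; try (A,hash)→4800, (C,merge)→6500, (A,merge)→6650, (A,nl_idx)→7600, (C,hash)→7700, (C,nl)→100250 …(+1); best=4800 via (A,hash)
  {BC}: card=10000; try (C,hash)→8200, (B,merge)→9400, (C,merge)→9500, (B,hash)→9800, (B,nl)→200400, (C,nl)→200500; best=8200 via (C,hash)
  {AB}: card=250; try (A,nl_idx)→4750, (A,hash)→5000, (B,merge)→7500, (A,merge)→7750, (B,hash)→9500, (B,nl)→125250 …(+1); best=4750 via (A,nl_idx)
  {ABC}: card=200; try (C,merge)→11000, (C,hash)→12200, (B,hash)→17800, (A,hash)→22200, (B,merge)→61800, (A,nl_idx)→88400 …(+4); best=11000 via (C,merge)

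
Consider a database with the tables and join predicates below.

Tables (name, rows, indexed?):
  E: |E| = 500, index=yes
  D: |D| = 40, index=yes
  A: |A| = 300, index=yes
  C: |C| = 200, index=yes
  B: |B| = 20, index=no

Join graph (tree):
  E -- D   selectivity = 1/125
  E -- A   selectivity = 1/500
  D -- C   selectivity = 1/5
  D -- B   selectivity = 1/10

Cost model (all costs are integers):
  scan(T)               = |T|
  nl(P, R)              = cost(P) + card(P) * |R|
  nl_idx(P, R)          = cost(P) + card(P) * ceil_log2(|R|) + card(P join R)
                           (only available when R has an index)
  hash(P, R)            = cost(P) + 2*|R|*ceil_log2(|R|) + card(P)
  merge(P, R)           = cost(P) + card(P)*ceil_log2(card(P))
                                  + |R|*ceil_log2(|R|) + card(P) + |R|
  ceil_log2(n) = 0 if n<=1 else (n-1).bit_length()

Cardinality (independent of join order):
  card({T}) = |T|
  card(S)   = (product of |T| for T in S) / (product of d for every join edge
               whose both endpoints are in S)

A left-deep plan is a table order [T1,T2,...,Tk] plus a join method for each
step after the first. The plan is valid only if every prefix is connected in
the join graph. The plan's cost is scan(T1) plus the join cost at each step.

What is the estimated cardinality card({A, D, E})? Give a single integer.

96

Tables in S: A(300), D(40), E(500)
Edges inside S: E-D(d=125), E-A(d=500)
numerator = 300 * 40 * 500 = 6000000
denominator = 125 * 500 = 62500
card(S) = 6000000 / 62500 = 96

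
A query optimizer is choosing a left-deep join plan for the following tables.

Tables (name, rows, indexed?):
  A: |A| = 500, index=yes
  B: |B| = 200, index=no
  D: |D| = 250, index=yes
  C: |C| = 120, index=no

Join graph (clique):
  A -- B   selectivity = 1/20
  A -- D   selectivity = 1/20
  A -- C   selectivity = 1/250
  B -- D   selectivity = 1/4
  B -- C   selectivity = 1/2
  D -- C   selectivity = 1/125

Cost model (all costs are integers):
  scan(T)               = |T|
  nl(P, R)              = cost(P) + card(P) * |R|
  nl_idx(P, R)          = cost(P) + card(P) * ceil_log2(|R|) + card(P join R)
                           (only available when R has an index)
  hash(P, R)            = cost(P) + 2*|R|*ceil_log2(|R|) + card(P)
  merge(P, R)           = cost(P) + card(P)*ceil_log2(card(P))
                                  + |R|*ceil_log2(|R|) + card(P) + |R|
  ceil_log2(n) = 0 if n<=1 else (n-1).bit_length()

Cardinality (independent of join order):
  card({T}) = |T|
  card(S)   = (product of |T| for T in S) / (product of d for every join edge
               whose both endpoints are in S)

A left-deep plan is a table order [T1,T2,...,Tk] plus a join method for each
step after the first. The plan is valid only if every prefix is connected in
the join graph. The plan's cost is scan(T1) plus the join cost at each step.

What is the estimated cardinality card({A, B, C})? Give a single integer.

1200

Tables in S: A(500), B(200), C(120)
Edges inside S: A-B(d=20), A-C(d=250), B-C(d=2)
numerator = 500 * 200 * 120 = 12000000
denominator = 20 * 250 * 2 = 10000
card(S) = 12000000 / 10000 = 1200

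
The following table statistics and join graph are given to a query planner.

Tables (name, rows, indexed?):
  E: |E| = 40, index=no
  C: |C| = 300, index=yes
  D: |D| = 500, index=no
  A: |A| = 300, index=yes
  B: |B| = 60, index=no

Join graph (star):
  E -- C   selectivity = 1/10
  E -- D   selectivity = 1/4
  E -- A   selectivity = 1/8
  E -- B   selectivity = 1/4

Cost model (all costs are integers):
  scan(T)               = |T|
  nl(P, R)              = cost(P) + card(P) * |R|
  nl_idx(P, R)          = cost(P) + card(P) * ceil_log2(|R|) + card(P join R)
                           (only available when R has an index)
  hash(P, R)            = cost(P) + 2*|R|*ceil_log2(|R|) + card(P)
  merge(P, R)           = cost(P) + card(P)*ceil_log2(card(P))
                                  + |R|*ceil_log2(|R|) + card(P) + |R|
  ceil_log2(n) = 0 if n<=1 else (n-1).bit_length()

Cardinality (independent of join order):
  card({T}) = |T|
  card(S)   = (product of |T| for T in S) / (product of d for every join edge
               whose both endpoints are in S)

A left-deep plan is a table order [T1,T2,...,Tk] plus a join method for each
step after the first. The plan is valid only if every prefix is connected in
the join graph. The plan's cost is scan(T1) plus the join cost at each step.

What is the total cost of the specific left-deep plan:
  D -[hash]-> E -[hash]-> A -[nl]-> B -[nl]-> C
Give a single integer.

step 1: scan D: cost=500, card=500
step 2: join E via hash
    card(P join E) = 500*40/(4) = 5000
    cost = 500 + 2*40*6 + 500 = 1480
step 3: join A via hash
    card(P join A) = 5000*300/(8) = 187500
    cost = 1480 + 2*300*9 + 5000 = 11880
step 4: join B via nl
    card(P join B) = 187500*60/(4) = 2812500
    cost = 11880 + 187500*60 = 11261880
step 5: join C via nl
    card(P join C) = 2812500*300/(10) = 84375000
    cost = 11261880 + 2812500*300 = 855011880

855011880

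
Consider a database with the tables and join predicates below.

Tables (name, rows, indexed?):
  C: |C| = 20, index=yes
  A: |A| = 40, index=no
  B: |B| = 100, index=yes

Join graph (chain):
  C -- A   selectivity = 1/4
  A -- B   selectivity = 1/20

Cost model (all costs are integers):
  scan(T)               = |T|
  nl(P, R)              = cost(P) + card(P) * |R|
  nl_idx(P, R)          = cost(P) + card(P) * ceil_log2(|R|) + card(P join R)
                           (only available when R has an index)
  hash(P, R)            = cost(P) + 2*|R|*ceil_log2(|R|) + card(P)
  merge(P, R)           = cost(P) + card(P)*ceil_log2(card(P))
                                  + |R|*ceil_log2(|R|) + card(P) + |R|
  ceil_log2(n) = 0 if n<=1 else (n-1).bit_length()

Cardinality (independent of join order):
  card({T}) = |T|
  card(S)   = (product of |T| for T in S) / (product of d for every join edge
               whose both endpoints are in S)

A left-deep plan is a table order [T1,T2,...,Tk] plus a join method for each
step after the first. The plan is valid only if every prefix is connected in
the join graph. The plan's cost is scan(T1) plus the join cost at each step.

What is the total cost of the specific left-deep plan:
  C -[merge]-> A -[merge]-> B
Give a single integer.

3020

step 1: scan C: cost=20, card=20
step 2: join A via merge
    card(P join A) = 20*40/(4) = 200
    cost = 20 + 20*5 + 40*6 + 20 + 40 = 420
step 3: join B via merge
    card(P join B) = 200*100/(20) = 1000
    cost = 420 + 200*8 + 100*7 + 200 + 100 = 3020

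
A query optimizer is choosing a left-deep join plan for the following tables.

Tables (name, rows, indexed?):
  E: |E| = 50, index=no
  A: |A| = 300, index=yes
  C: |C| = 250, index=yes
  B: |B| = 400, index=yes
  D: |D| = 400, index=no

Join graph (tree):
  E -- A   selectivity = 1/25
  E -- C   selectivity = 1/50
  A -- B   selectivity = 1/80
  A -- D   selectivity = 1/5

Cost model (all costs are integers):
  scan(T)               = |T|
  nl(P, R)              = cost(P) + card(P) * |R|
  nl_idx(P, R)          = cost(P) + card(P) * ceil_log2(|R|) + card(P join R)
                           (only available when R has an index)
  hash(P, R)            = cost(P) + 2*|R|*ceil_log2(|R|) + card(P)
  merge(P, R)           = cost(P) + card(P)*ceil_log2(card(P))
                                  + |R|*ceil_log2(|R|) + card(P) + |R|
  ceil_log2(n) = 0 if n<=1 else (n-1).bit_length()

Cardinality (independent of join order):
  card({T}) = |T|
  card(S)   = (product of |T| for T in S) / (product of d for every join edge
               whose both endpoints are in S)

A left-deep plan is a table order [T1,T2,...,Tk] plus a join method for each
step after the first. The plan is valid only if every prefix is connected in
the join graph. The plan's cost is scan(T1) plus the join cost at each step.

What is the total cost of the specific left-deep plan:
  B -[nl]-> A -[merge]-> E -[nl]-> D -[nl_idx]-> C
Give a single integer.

step 1: scan B: cost=400, card=400
step 2: join A via nl
    card(P join A) = 400*300/(80) = 1500
    cost = 400 + 400*300 = 120400
step 3: join E via merge
    card(P join E) = 1500*50/(25) = 3000
    cost = 120400 + 1500*11 + 50*6 + 1500 + 50 = 138750
step 4: join D via nl
    card(P join D) = 3000*400/(5) = 240000
    cost = 138750 + 3000*400 = 1338750
step 5: join C via nl_idx
    card(P join C) = 240000*250/(50) = 1200000
    cost = 1338750 + 240000*8 + 1200000 = 4458750

4458750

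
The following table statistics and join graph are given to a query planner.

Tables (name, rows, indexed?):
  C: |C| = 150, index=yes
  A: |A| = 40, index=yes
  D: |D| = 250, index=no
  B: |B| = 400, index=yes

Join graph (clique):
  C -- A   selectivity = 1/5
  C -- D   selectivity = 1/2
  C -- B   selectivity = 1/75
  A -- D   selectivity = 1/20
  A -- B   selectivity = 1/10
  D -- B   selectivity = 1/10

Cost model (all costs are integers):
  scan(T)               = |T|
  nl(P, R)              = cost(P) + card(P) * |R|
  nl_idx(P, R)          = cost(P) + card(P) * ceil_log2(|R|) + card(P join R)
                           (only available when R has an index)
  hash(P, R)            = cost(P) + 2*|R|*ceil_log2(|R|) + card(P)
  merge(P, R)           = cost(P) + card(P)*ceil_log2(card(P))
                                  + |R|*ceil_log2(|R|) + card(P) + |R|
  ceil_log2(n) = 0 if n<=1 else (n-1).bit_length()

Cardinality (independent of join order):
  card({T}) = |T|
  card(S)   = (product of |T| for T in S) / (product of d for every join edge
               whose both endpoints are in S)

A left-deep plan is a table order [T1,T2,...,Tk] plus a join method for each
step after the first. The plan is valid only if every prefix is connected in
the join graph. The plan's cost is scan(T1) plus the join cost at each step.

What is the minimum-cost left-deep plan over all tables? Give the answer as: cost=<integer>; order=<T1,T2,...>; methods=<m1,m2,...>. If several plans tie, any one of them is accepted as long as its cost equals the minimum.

cost=8220; order=C,B,A,D; methods=nl_idx,hash,hash

Selinger DP (subsets sized 1..n):
  {C}: scan cost=150, card=150
  {A}: scan cost=40, card=40
  {D}: scan cost=250, card=250
  {B}: scan cost=400, card=400
  {AC}: card=1200; try (A,hash)→780, (C,nl_idx)→1560, (C,merge)→1670, (A,merge)→1780, (A,nl_idx)→2250, (C,hash)→2480 …(+2); best=780 via (A,hash)
  {CD}: card=18750; try (C,hash)→2900, (D,merge)→3750, (C,merge)→3850, (D,hash)→4300, (C,nl_idx)→21000, (D,nl)→37650 …(+1); best=2900 via (C,hash)
  {BC}: card=800; try (B,nl_idx)→2300, (C,hash)→3200, (C,nl_idx)→4400, (B,merge)→5500, (C,merge)→5750, (B,hash)→7500 …(+2); best=2300 via (B,nl_idx)
  {AD}: card=500; try (A,hash)→980, (A,nl_idx)→2250, (D,merge)→2570, (A,merge)→2780, (D,hash)→4080, (D,nl)→10040 …(+1); best=980 via (A,hash)
  {AB}: card=1600; try (A,hash)→1280, (B,nl_idx)→2000, (B,merge)→4320, (A,nl_idx)→4400, (A,merge)→4680, (B,hash)→7280 …(+2); best=1280 via (A,hash)
  {BD}: card=10000; try (D,hash)→4800, (B,merge)→6500, (D,merge)→6650, (B,hash)→7700, (B,nl_idx)→12500, (B,nl)→100250 …(+1); best=4800 via (D,hash)
  {ACD}: card=7500; try (C,hash)→3880, (D,hash)→5980, (C,merge)→7330, (C,nl_idx)→12480, (D,merge)→17430, (A,hash)→22130 …(+5); best=3880 via (C,hash)
  {ABC}: card=640; try (A,hash)→3580, (C,hash)→5280, (A,nl_idx)→7740, (B,hash)→9180, (A,merge)→11380, (B,nl_idx)→12220 …(+6); best=3580 via (A,hash)
  {BCD}: card=10000; try (D,hash)→7100, (D,merge)→13350, (C,hash)→17200, (B,hash)→28850, (C,nl_idx)→94800, (C,merge)→156150 …(+5); best=7100 via (D,hash)
  {ABD}: card=2000; try (D,hash)→6880, (B,nl_idx)→7480, (B,hash)→8680, (B,merge)→9980, (A,hash)→15280, (D,merge)→22730 …(+5); best=6880 via (D,hash)
  {ABCD}: card=400; try (D,hash)→8220, (C,hash)→11280, (D,merge)→12870, (A,hash)→17580, (B,hash)→18580, (C,nl_idx)→23280 …(+9); best=8220 via (D,hash)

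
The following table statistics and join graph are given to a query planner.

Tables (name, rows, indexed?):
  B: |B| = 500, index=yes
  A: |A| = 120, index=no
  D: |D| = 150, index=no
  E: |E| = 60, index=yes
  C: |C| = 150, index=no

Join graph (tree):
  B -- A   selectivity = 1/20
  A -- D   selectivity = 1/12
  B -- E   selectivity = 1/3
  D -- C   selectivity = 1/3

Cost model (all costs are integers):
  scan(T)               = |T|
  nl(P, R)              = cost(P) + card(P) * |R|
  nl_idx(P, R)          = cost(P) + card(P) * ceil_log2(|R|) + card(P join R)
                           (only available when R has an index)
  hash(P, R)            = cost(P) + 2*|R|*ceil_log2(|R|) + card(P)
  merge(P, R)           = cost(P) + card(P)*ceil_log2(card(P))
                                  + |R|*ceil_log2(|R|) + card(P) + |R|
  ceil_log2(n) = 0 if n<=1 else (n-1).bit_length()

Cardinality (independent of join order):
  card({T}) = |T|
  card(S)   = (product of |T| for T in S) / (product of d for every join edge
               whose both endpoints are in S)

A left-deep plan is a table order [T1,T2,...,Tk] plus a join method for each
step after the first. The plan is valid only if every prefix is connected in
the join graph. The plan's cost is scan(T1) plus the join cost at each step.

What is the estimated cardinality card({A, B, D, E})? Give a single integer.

750000

Tables in S: A(120), B(500), D(150), E(60)
Edges inside S: B-A(d=20), A-D(d=12), B-E(d=3)
numerator = 120 * 500 * 150 * 60 = 540000000
denominator = 20 * 12 * 3 = 720
card(S) = 540000000 / 720 = 750000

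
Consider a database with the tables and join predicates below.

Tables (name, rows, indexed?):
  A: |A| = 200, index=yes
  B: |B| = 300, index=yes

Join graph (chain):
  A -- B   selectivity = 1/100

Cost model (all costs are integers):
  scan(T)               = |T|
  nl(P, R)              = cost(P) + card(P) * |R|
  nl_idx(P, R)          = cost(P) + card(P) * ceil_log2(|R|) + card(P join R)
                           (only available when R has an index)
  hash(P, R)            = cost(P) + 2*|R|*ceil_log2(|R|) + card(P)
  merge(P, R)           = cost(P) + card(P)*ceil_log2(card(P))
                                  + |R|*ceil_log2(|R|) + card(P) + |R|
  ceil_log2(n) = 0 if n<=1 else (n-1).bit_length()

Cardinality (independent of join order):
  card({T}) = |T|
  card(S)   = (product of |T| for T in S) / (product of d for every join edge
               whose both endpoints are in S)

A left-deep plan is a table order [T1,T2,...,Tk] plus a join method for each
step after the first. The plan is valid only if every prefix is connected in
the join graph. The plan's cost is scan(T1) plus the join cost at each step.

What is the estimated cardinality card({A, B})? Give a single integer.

600

Tables in S: A(200), B(300)
Edges inside S: A-B(d=100)
numerator = 200 * 300 = 60000
denominator = 100 = 100
card(S) = 60000 / 100 = 600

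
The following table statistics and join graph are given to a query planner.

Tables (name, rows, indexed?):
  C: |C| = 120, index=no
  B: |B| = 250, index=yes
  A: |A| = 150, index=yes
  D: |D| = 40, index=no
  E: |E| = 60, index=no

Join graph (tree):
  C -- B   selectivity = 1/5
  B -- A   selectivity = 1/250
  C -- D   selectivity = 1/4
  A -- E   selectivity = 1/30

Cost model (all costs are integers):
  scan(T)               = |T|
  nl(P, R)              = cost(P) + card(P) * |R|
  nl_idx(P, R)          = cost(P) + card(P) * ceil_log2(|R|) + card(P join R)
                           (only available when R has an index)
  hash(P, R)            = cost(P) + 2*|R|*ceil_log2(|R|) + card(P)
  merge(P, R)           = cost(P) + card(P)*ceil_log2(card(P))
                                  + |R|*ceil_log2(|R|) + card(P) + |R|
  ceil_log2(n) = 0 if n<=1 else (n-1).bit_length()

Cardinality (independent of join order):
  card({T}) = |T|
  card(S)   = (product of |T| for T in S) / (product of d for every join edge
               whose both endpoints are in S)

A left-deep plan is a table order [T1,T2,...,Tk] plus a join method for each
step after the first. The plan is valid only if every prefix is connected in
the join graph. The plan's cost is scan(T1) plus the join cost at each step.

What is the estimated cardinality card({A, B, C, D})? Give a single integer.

Tables in S: A(150), B(250), C(120), D(40)
Edges inside S: C-B(d=5), B-A(d=250), C-D(d=4)
numerator = 150 * 250 * 120 * 40 = 180000000
denominator = 5 * 250 * 4 = 5000
card(S) = 180000000 / 5000 = 36000

36000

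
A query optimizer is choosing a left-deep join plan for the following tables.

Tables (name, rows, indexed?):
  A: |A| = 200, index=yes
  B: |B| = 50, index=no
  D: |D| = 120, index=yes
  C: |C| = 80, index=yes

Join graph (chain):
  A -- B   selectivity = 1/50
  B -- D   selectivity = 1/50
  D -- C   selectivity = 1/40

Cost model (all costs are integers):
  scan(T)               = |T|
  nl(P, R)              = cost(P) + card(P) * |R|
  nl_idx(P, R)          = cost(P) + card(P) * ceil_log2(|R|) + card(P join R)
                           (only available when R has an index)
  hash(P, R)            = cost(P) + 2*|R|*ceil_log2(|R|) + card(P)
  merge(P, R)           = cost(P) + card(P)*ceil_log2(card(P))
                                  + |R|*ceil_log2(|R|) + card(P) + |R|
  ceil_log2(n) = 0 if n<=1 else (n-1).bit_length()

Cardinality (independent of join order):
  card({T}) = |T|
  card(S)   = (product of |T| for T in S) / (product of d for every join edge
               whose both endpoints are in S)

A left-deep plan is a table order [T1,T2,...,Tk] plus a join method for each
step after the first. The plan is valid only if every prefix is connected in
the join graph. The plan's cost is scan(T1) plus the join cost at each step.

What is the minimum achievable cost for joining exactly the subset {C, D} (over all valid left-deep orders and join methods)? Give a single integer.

Selinger DP over subsets of {C,D}:
  {D}: scan cost=120, card=120
  {C}: scan cost=80, card=80
  {CD}: card=240; try (D,nl_idx)→880, (C,nl_idx)→1200, (C,hash)→1360, (D,merge)→1680, (C,merge)→1720, (D,hash)→1840 …(+2); best=880 via (D,nl_idx)

880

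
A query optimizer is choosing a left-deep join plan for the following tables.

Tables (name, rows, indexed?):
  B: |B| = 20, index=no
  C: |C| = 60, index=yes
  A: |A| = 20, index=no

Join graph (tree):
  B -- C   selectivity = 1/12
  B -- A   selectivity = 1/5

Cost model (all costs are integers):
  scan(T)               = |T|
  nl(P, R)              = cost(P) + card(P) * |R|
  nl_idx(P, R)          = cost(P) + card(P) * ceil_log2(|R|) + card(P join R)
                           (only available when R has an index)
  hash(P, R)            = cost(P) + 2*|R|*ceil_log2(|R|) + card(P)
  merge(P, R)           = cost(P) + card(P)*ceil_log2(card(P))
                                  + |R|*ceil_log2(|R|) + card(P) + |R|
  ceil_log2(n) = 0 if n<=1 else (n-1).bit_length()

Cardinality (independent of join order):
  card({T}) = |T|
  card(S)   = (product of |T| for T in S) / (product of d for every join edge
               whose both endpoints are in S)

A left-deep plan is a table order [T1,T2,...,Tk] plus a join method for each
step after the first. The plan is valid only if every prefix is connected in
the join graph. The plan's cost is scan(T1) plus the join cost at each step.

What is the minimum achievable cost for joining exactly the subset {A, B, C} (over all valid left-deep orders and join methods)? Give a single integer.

Selinger DP over subsets of {A,B,C}:
  {B}: scan cost=20, card=20
  {C}: scan cost=60, card=60
  {A}: scan cost=20, card=20
  {BC}: card=100; try (C,nl_idx)→240, (B,hash)→320, (C,merge)→560, (B,merge)→600, (C,hash)→760, (C,nl)→1220 …(+1); best=240 via (C,nl_idx)
  {AB}: card=80; try (B,hash)→240, (A,hash)→240, (B,merge)→260, (A,merge)→260, (B,nl)→420, (A,nl)→420; best=240 via (B,hash)
  {ABC}: card=400; try (A,hash)→540, (C,hash)→1040, (C,nl_idx)→1120, (A,merge)→1160, (C,merge)→1300, (A,nl)→2240 …(+1); best=540 via (A,hash)

540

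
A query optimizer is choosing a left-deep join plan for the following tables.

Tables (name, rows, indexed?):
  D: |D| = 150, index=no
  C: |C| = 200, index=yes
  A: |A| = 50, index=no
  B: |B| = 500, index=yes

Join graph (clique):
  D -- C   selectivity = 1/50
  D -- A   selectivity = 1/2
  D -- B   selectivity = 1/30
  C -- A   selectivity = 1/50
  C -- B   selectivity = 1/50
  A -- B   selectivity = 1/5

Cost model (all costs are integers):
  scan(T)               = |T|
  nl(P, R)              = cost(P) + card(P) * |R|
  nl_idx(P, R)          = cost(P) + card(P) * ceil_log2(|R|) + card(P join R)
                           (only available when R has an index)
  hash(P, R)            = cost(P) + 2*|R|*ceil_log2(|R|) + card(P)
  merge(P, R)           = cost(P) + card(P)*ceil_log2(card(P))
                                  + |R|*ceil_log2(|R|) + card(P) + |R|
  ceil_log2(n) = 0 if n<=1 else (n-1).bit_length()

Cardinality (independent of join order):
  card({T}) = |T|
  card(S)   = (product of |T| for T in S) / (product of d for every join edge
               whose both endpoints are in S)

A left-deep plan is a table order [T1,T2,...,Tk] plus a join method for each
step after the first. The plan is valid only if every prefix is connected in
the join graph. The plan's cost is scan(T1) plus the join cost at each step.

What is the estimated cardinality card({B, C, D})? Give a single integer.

Tables in S: B(500), C(200), D(150)
Edges inside S: D-C(d=50), D-B(d=30), C-B(d=50)
numerator = 500 * 200 * 150 = 15000000
denominator = 50 * 30 * 50 = 75000
card(S) = 15000000 / 75000 = 200

200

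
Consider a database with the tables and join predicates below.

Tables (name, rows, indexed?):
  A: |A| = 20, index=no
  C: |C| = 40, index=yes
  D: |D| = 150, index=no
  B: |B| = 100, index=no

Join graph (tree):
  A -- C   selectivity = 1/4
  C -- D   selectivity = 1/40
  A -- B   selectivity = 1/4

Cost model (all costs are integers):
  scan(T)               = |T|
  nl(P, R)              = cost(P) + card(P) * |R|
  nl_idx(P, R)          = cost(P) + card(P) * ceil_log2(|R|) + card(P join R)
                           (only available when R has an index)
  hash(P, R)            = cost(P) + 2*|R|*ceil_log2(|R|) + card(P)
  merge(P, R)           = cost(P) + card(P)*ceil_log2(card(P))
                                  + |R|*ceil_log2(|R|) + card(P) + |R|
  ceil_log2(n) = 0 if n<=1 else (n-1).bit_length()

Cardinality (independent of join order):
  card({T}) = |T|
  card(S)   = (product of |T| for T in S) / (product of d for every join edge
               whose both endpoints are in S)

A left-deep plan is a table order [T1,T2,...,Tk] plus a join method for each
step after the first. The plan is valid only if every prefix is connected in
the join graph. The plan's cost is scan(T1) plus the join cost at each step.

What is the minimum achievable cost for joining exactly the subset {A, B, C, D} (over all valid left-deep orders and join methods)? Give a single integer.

3280

Selinger DP over subsets of {A,B,C,D}:
  {A}: scan cost=20, card=20
  {C}: scan cost=40, card=40
  {D}: scan cost=150, card=150
  {B}: scan cost=100, card=100
  {AC}: card=200; try (A,hash)→280, (C,nl_idx)→340, (C,merge)→420, (A,merge)→440, (C,hash)→520, (C,nl)→820 …(+1); best=280 via (A,hash)
  {AB}: card=500; try (A,hash)→400, (B,merge)→940, (A,merge)→1020, (B,hash)→1440, (B,nl)→2020, (A,nl)→2100; best=400 via (A,hash)
  {CD}: card=150; try (C,hash)→780, (C,nl_idx)→1200, (D,merge)→1670, (C,merge)→1780, (D,hash)→2480, (D,nl)→6040 …(+1); best=780 via (C,hash)
  {ACD}: card=750; try (A,hash)→1130, (A,merge)→2250, (D,hash)→2880, (D,merge)→3430, (A,nl)→3780, (D,nl)→30280; best=1130 via (A,hash)
  {ABC}: card=5000; try (C,hash)→1380, (B,hash)→1880, (B,merge)→2880, (C,merge)→5680, (C,nl_idx)→8400, (B,nl)→20280 …(+1); best=1380 via (C,hash)
  {ABCD}: card=18750; try (B,hash)→3280, (D,hash)→8780, (B,merge)→10180, (D,merge)→72730, (B,nl)→76130, (D,nl)→751380; best=3280 via (B,hash)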